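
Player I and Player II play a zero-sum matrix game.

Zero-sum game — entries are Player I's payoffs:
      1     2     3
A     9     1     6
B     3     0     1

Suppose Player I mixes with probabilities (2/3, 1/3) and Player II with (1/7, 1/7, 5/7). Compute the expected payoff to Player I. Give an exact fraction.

Against (1/7, 1/7, 5/7), each row's expected payoff is A: 40/7; B: 8/7.
Taking the (2/3, 1/3)-weighted average: (2/3)·(40/7) + (1/3)·(8/7) = 88/21.

88/21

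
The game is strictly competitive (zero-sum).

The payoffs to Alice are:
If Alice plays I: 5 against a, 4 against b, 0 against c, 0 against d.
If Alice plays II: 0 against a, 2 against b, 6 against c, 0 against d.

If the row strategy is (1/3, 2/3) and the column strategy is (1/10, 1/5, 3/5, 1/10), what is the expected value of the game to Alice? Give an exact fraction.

31/10

Against (1/10, 1/5, 3/5, 1/10), each row's expected payoff is I: 13/10; II: 4.
Taking the (1/3, 2/3)-weighted average: (1/3)·(13/10) + (2/3)·(4) = 31/10.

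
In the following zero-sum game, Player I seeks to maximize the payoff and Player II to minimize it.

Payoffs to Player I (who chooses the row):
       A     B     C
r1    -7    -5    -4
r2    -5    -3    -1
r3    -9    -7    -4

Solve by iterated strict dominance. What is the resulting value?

Column B is strictly dominated by A for Player II (-7<-5, -5<-3, -9<-7); eliminate B.
Column C is strictly dominated by A for Player II (-7<-4, -5<-1, -9<-4); eliminate C.
Row r1 is strictly dominated by row r2 (-5>-7); eliminate r1.
Row r3 is strictly dominated by row r2 (-5>-9); eliminate r3.
Only (r2, A) remains, with payoff -5.

-5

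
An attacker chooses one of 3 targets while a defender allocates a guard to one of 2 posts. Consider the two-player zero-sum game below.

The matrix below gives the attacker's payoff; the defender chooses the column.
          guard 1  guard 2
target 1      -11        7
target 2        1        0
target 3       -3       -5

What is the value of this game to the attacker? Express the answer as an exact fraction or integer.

Row target 3 is strictly dominated by row target 2, so the attacker never plays it.
The remaining 2×2 game on (target 1, target 2) × (guard 1, guard 2) has no saddle point. Let the attacker play target 1 with probability p; indifference gives −11p + (1−p) = 7p, so p = 1/19.
Similarly the defender's optimal q on guard 1 is 7/19, and the value is -11·(7/19) + (7)·(12/19) = 7/19.

7/19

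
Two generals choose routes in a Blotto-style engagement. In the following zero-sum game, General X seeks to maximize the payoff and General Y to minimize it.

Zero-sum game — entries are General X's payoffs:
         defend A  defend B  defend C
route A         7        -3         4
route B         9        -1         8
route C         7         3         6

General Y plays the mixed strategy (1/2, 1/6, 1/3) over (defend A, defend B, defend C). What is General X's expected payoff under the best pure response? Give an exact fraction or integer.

7

route A: (7)·(1/2) + (-3)·(1/6) + (4)·(1/3) = 13/3.
route B: (9)·(1/2) + (-1)·(1/6) + (8)·(1/3) = 7.
route C: (7)·(1/2) + (3)·(1/6) + (6)·(1/3) = 6.
The best pure response is route B with expected payoff 7.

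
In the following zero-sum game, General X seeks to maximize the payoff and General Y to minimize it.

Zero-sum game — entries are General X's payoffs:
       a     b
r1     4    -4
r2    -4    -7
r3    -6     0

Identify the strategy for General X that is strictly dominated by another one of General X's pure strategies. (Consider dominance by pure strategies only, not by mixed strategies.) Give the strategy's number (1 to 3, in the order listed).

2

Compare r2 with r1: 4 > -4, -4 > -7.
So r1 strictly dominates r2 for General X; r2 is strictly dominated.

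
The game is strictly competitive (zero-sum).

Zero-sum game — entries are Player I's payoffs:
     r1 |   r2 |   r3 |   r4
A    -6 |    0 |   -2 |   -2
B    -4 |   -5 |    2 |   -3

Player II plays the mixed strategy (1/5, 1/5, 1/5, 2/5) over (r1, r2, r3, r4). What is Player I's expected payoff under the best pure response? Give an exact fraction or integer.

A: (-6)·(1/5) + (0)·(1/5) + (-2)·(1/5) + (-2)·(2/5) = -12/5.
B: (-4)·(1/5) + (-5)·(1/5) + (2)·(1/5) + (-3)·(2/5) = -13/5.
The best pure response is A with expected payoff -12/5.

-12/5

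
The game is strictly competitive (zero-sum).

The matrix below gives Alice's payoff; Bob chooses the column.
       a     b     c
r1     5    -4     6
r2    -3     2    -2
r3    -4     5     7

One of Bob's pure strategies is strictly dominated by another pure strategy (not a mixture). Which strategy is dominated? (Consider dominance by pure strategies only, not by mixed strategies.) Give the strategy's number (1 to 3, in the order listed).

Bob prefers columns that give Alice less. Compare c with a: 5 < 6, -3 < -2, -4 < 7.
So a strictly dominates c for Bob; c is strictly dominated.

3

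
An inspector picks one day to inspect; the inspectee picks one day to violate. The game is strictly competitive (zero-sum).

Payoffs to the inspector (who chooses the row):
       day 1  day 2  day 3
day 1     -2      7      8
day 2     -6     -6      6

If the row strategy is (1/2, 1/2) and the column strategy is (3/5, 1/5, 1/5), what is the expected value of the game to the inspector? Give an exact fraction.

-9/10

Against (3/5, 1/5, 1/5), each row's expected payoff is day 1: 9/5; day 2: -18/5.
Taking the (1/2, 1/2)-weighted average: (1/2)·(9/5) + (1/2)·(-18/5) = -9/10.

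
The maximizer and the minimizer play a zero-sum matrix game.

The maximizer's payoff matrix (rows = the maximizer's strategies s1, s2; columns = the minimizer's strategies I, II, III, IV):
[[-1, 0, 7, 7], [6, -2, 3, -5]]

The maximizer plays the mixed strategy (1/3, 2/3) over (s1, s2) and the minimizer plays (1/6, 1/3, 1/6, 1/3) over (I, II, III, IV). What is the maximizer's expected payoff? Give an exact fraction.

5/9

Against (1/6, 1/3, 1/6, 1/3), each row's expected payoff is s1: 10/3; s2: -5/6.
Taking the (1/3, 2/3)-weighted average: (1/3)·(10/3) + (2/3)·(-5/6) = 5/9.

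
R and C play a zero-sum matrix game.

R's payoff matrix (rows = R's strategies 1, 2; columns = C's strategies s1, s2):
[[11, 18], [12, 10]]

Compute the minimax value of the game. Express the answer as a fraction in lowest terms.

Row minima are 11 and 10, so R's maximin is 11; column maxima are 12 and 18, so C's minimax is 12. These differ, so the equilibrium is in mixed strategies.
Let R play 1 with probability p. C is indifferent when 11p + 12(1−p) = 18p + 10(1−p), giving p = 2/9.
Let C play s1 with probability q. R is indifferent when 11q + 18(1−q) = 12q + 10(1−q), giving q = 8/9.
The value is 11·(8/9) + (18)·(1/9) = 106/9.

106/9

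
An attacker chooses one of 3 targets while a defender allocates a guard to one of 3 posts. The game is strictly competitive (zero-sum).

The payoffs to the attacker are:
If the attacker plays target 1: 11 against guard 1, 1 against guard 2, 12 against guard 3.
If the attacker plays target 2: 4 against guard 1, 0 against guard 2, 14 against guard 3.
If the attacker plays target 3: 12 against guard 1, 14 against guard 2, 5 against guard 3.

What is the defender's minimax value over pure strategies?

The worst case (largest entry) in each column is guard 1: 12, guard 2: 14, guard 3: 14.
The best (smallest) of these is 12.

12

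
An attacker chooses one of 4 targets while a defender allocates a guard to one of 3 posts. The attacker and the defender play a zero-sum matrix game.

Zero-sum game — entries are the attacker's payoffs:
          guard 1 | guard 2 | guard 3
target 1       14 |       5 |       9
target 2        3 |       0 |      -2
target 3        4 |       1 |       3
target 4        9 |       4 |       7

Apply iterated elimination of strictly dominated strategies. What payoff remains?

5

Row target 3 is strictly dominated by row target 1 (14>4, 5>1, 9>3); eliminate target 3.
Column guard 1 is strictly dominated by guard 2 for the defender (5<14, 0<3, 4<9); eliminate guard 1.
Row target 4 is strictly dominated by row target 1 (5>4, 9>7); eliminate target 4.
Row target 2 is strictly dominated by row target 1 (5>0, 9>-2); eliminate target 2.
Column guard 3 is strictly dominated by guard 2 for the defender (5<9); eliminate guard 3.
Only (target 1, guard 2) remains, with payoff 5.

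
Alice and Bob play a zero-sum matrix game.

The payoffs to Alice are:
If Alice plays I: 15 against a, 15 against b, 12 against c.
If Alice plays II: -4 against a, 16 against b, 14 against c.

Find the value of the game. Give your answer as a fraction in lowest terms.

Column b is strictly dominated by c for Bob (it gives Alice more in every row).
The remaining 2×2 game on (I, II) × (a, c) has no saddle point. Let Alice play I with probability p; indifference gives 15p − 4(1−p) = 12p + 14(1−p), so p = 6/7.
Similarly Bob's optimal q on a is 2/21, and the value is 15·(2/21) + (12)·(19/21) = 86/7.

86/7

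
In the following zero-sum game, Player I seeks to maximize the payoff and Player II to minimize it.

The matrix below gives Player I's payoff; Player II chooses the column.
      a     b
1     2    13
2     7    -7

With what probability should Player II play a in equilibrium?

4/5

Row minima are 2 and -7, so Player I's maximin is 2; column maxima are 7 and 13, so Player II's minimax is 7. These differ, so the equilibrium is in mixed strategies.
Let Player II play a with probability q. Player I is indifferent when 2q + 13(1−q) = 7q − 7(1−q), giving q = 4/5.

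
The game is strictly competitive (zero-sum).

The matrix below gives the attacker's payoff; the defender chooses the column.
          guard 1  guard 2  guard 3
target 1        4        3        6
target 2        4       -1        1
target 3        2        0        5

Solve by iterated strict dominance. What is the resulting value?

3

Row target 3 is strictly dominated by row target 1 (4>2, 3>0, 6>5); eliminate target 3.
Column guard 1 is strictly dominated by guard 2 for the defender (3<4, -1<4); eliminate guard 1.
Column guard 3 is strictly dominated by guard 2 for the defender (3<6, -1<1); eliminate guard 3.
Row target 2 is strictly dominated by row target 1 (3>-1); eliminate target 2.
Only (target 1, guard 2) remains, with payoff 3.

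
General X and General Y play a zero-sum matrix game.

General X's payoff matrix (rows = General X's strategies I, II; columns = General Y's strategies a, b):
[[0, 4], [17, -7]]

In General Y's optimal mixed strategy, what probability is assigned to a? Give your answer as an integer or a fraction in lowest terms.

11/28

Row minima are 0 and -7, so General X's maximin is 0; column maxima are 17 and 4, so General Y's minimax is 4. These differ, so the equilibrium is in mixed strategies.
Let General Y play a with probability q. General X is indifferent when 4(1−q) = 17q − 7(1−q), giving q = 11/28.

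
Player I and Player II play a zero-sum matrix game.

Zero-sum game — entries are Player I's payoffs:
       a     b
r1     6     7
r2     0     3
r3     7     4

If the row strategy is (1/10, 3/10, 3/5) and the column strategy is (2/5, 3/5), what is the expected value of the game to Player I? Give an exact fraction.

Against (2/5, 3/5), each row's expected payoff is r1: 33/5; r2: 9/5; r3: 26/5.
Taking the (1/10, 3/10, 3/5)-weighted average: (1/10)·(33/5) + (3/10)·(9/5) + (3/5)·(26/5) = 108/25.

108/25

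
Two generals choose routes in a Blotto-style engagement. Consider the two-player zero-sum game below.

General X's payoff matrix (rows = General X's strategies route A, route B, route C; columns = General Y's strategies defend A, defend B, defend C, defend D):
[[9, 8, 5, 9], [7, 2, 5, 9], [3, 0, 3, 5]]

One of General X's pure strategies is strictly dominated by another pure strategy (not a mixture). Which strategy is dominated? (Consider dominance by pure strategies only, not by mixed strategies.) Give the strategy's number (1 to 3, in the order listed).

3

Compare route C with route A: 9 > 3, 8 > 0, 5 > 3, 9 > 5.
So route A strictly dominates route C for General X; route C is strictly dominated.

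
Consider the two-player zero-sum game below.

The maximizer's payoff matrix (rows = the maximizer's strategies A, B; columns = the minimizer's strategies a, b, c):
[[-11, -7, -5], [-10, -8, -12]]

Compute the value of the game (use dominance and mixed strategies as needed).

Column b is strictly dominated by a for the minimizer (it gives the maximizer more in every row).
The remaining 2×2 game on (A, B) × (a, c) has no saddle point. Let the maximizer play A with probability p; indifference gives −11p − 10(1−p) = −5p − 12(1−p), so p = 1/4.
Similarly the minimizer's optimal q on a is 7/8, and the value is -11·(7/8) + (-5)·(1/8) = -41/4.

-41/4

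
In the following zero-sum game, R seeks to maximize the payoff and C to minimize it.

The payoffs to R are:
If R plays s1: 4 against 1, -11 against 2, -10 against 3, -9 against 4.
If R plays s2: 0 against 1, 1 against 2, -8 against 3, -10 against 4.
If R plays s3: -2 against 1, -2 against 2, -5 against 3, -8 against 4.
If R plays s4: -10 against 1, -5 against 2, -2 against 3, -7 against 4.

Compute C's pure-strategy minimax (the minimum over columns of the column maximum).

The worst case (largest entry) in each column is 1: 4, 2: 1, 3: -2, 4: -7.
The best (smallest) of these is -7.

-7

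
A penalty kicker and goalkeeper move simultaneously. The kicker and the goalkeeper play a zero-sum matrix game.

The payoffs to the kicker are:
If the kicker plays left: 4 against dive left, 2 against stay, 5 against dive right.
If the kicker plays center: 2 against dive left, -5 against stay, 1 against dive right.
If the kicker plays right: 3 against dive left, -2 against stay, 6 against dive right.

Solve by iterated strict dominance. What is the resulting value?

Row center is strictly dominated by row left (4>2, 2>-5, 5>1); eliminate center.
Column dive right is strictly dominated by dive left for the goalkeeper (4<5, 3<6); eliminate dive right.
Column dive left is strictly dominated by stay for the goalkeeper (2<4, -2<3); eliminate dive left.
Row right is strictly dominated by row left (2>-2); eliminate right.
Only (left, stay) remains, with payoff 2.

2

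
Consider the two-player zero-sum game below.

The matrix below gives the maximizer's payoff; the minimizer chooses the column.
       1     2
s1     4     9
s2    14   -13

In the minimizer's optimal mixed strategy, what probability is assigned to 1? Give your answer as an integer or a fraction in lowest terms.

Row minima are 4 and -13, so the maximizer's maximin is 4; column maxima are 14 and 9, so the minimizer's minimax is 9. These differ, so the equilibrium is in mixed strategies.
Let the minimizer play 1 with probability q. The maximizer is indifferent when 4q + 9(1−q) = 14q − 13(1−q), giving q = 11/16.

11/16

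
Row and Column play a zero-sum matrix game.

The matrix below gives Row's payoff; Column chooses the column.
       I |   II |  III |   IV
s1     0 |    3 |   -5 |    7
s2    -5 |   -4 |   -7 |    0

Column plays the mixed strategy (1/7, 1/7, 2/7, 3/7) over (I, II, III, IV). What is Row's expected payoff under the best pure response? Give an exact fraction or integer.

s1: (0)·(1/7) + (3)·(1/7) + (-5)·(2/7) + (7)·(3/7) = 2.
s2: (-5)·(1/7) + (-4)·(1/7) + (-7)·(2/7) + (0)·(3/7) = -23/7.
The best pure response is s1 with expected payoff 2.

2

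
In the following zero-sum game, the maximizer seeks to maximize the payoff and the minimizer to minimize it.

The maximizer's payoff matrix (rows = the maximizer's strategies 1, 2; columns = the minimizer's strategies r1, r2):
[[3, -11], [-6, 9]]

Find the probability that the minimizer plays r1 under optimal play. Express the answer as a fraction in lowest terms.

20/29

Row minima are -11 and -6, so the maximizer's maximin is -6; column maxima are 3 and 9, so the minimizer's minimax is 3. These differ, so the equilibrium is in mixed strategies.
Let the minimizer play r1 with probability q. The maximizer is indifferent when 3q − 11(1−q) = −6q + 9(1−q), giving q = 20/29.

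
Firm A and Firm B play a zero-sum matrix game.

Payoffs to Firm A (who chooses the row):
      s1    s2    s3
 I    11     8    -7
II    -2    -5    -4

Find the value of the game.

Column s1 is strictly dominated by s2 for Firm B (it gives Firm A more in every row).
The remaining 2×2 game on (I, II) × (s2, s3) has no saddle point. Let Firm A play I with probability p; indifference gives 8p − 5(1−p) = −7p − 4(1−p), so p = 1/16.
Similarly Firm B's optimal q on s2 is 3/16, and the value is 8·(3/16) + (-7)·(13/16) = -67/16.

-67/16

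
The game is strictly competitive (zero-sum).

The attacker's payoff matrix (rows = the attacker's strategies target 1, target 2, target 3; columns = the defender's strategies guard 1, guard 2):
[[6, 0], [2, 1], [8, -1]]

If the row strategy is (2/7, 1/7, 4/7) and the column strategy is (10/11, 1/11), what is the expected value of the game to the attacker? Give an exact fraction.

457/77

Against (10/11, 1/11), each row's expected payoff is target 1: 60/11; target 2: 21/11; target 3: 79/11.
Taking the (2/7, 1/7, 4/7)-weighted average: (2/7)·(60/11) + (1/7)·(21/11) + (4/7)·(79/11) = 457/77.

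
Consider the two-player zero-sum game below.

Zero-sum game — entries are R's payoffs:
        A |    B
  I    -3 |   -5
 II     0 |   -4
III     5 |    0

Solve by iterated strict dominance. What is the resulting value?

0

Row I is strictly dominated by row II (0>-3, -4>-5); eliminate I.
Column A is strictly dominated by B for C (-4<0, 0<5); eliminate A.
Row II is strictly dominated by row III (0>-4); eliminate II.
Only (III, B) remains, with payoff 0.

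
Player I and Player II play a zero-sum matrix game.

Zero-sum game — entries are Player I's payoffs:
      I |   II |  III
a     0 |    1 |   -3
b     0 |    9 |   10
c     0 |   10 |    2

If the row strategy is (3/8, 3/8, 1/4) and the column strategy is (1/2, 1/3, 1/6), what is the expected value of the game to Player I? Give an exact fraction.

Against (1/2, 1/3, 1/6), each row's expected payoff is a: -1/6; b: 14/3; c: 11/3.
Taking the (3/8, 3/8, 1/4)-weighted average: (3/8)·(-1/6) + (3/8)·(14/3) + (1/4)·(11/3) = 125/48.

125/48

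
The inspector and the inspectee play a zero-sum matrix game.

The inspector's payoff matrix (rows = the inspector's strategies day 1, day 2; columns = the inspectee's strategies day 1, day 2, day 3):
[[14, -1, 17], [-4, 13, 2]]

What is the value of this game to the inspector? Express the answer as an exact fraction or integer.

Column day 3 is strictly dominated by day 1 for the inspectee (it gives the inspector more in every row).
The remaining 2×2 game on (day 1, day 2) × (day 1, day 2) has no saddle point. Let the inspector play day 1 with probability p; indifference gives 14p − 4(1−p) = −p + 13(1−p), so p = 17/32.
Similarly the inspectee's optimal q on day 1 is 7/16, and the value is 14·(7/16) + (-1)·(9/16) = 89/16.

89/16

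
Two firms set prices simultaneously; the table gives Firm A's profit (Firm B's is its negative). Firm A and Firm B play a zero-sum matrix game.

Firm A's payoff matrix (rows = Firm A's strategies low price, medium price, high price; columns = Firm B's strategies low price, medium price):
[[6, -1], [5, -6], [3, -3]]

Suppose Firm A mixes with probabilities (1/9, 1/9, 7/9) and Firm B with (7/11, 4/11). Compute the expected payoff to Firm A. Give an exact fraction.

Against (7/11, 4/11), each row's expected payoff is low price: 38/11; medium price: 1; high price: 9/11.
Taking the (1/9, 1/9, 7/9)-weighted average: (1/9)·(38/11) + (1/9)·(1) + (7/9)·(9/11) = 112/99.

112/99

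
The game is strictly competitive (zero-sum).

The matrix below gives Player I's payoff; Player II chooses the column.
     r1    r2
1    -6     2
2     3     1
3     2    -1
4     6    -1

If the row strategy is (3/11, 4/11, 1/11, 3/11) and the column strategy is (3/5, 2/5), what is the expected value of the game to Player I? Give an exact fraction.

Against (3/5, 2/5), each row's expected payoff is 1: -14/5; 2: 11/5; 3: 4/5; 4: 16/5.
Taking the (3/11, 4/11, 1/11, 3/11)-weighted average: (3/11)·(-14/5) + (4/11)·(11/5) + (1/11)·(4/5) + (3/11)·(16/5) = 54/55.

54/55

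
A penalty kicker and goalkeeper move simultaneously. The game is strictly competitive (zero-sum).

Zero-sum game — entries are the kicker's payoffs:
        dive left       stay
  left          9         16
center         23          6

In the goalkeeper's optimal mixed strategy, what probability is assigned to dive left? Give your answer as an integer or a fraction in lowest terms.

Row minima are 9 and 6, so the kicker's maximin is 9; column maxima are 23 and 16, so the goalkeeper's minimax is 16. These differ, so the equilibrium is in mixed strategies.
Let the goalkeeper play dive left with probability q. The kicker is indifferent when 9q + 16(1−q) = 23q + 6(1−q), giving q = 5/12.

5/12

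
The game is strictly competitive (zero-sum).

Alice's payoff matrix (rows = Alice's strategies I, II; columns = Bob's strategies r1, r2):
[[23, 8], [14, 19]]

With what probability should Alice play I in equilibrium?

1/4

Row minima are 8 and 14, so Alice's maximin is 14; column maxima are 23 and 19, so Bob's minimax is 19. These differ, so the equilibrium is in mixed strategies.
Let Alice play I with probability p. Bob is indifferent when 23p + 14(1−p) = 8p + 19(1−p), giving p = 1/4.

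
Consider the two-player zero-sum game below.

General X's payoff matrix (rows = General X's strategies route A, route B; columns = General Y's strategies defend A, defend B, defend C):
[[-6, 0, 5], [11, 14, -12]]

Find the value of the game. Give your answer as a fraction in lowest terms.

Column defend B is strictly dominated by defend A for General Y (it gives General X more in every row).
The remaining 2×2 game on (route A, route B) × (defend A, defend C) has no saddle point. Let General X play route A with probability p; indifference gives −6p + 11(1−p) = 5p − 12(1−p), so p = 23/34.
Similarly General Y's optimal q on defend A is 1/2, and the value is -6·(1/2) + (5)·(1/2) = -1/2.

-1/2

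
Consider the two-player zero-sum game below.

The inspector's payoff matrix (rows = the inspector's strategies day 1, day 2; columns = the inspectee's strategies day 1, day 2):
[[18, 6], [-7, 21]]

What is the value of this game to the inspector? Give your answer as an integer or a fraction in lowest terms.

Row minima are 6 and -7, so the inspector's maximin is 6; column maxima are 18 and 21, so the inspectee's minimax is 18. These differ, so the equilibrium is in mixed strategies.
Let the inspector play day 1 with probability p. The inspectee is indifferent when 18p − 7(1−p) = 6p + 21(1−p), giving p = 7/10.
Let the inspectee play day 1 with probability q. The inspector is indifferent when 18q + 6(1−q) = −7q + 21(1−q), giving q = 3/8.
The value is 18·(3/8) + (6)·(5/8) = 21/2.

21/2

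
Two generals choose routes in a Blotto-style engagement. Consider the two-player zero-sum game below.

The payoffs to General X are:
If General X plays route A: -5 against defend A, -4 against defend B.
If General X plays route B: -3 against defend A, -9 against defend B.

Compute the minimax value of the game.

-33/7

Row minima are -5 and -9, so General X's maximin is -5; column maxima are -3 and -4, so General Y's minimax is -4. These differ, so the equilibrium is in mixed strategies.
Let General X play route A with probability p. General Y is indifferent when −5p − 3(1−p) = −4p − 9(1−p), giving p = 6/7.
Let General Y play defend A with probability q. General X is indifferent when −5q − 4(1−q) = −3q − 9(1−q), giving q = 5/7.
The value is -5·(5/7) + (-4)·(2/7) = -33/7.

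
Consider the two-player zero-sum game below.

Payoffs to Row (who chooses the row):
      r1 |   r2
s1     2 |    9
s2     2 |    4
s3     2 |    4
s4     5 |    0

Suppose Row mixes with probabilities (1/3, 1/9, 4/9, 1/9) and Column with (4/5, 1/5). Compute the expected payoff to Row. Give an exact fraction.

Against (4/5, 1/5), each row's expected payoff is s1: 17/5; s2: 12/5; s3: 12/5; s4: 4.
Taking the (1/3, 1/9, 4/9, 1/9)-weighted average: (1/3)·(17/5) + (1/9)·(12/5) + (4/9)·(12/5) + (1/9)·(4) = 131/45.

131/45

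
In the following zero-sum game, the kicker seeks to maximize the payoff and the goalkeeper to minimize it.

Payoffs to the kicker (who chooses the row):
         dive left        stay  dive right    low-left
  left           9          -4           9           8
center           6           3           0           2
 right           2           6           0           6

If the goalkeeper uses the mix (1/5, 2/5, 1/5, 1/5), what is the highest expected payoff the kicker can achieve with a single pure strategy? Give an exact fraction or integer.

4

left: (9)·(1/5) + (-4)·(2/5) + (9)·(1/5) + (8)·(1/5) = 18/5.
center: (6)·(1/5) + (3)·(2/5) + (0)·(1/5) + (2)·(1/5) = 14/5.
right: (2)·(1/5) + (6)·(2/5) + (0)·(1/5) + (6)·(1/5) = 4.
The best pure response is right with expected payoff 4.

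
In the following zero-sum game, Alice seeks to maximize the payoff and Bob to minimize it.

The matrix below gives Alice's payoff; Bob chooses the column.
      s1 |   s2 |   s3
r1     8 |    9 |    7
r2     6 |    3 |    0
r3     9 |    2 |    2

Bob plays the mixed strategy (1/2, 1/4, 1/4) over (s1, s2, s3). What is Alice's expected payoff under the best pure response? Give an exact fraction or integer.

r1: (8)·(1/2) + (9)·(1/4) + (7)·(1/4) = 8.
r2: (6)·(1/2) + (3)·(1/4) + (0)·(1/4) = 15/4.
r3: (9)·(1/2) + (2)·(1/4) + (2)·(1/4) = 11/2.
The best pure response is r1 with expected payoff 8.

8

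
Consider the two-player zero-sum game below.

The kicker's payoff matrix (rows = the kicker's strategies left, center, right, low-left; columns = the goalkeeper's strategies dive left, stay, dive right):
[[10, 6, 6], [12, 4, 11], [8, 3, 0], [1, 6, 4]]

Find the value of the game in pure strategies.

Row minima: 6, 4, 0, 1 → the kicker's maximin is 6.
Column maxima: 12, 6, 11 → the goalkeeper's minimax is 6.
They coincide at (left, stay), so the value is 6.

6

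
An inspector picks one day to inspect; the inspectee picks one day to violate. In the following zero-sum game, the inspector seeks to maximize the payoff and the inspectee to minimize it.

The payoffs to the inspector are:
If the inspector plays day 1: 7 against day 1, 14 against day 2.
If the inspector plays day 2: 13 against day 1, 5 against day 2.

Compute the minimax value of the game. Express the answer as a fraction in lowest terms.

49/5

Row minima are 7 and 5, so the inspector's maximin is 7; column maxima are 13 and 14, so the inspectee's minimax is 13. These differ, so the equilibrium is in mixed strategies.
Let the inspector play day 1 with probability p. The inspectee is indifferent when 7p + 13(1−p) = 14p + 5(1−p), giving p = 8/15.
Let the inspectee play day 1 with probability q. The inspector is indifferent when 7q + 14(1−q) = 13q + 5(1−q), giving q = 3/5.
The value is 7·(3/5) + (14)·(2/5) = 49/5.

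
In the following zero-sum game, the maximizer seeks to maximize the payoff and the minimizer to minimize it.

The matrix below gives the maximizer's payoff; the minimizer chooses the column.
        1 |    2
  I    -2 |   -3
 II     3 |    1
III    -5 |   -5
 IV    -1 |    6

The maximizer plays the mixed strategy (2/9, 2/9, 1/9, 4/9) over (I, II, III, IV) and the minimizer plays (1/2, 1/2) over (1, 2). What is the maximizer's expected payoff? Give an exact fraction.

Against (1/2, 1/2), each row's expected payoff is I: -5/2; II: 2; III: -5; IV: 5/2.
Taking the (2/9, 2/9, 1/9, 4/9)-weighted average: (2/9)·(-5/2) + (2/9)·(2) + (1/9)·(-5) + (4/9)·(5/2) = 4/9.

4/9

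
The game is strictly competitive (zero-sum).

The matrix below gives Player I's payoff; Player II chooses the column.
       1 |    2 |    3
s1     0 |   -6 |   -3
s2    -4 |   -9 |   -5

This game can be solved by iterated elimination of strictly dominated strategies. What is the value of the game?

-6

Column 3 is strictly dominated by 2 for Player II (-6<-3, -9<-5); eliminate 3.
Row s2 is strictly dominated by row s1 (0>-4, -6>-9); eliminate s2.
Column 1 is strictly dominated by 2 for Player II (-6<0); eliminate 1.
Only (s1, 2) remains, with payoff -6.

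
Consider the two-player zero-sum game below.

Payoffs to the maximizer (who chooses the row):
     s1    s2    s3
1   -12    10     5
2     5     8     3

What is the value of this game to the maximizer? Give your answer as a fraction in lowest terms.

61/19

Column s2 is strictly dominated by s3 for the minimizer (it gives the maximizer more in every row).
The remaining 2×2 game on (1, 2) × (s1, s3) has no saddle point. Let the maximizer play 1 with probability p; indifference gives −12p + 5(1−p) = 5p + 3(1−p), so p = 2/19.
Similarly the minimizer's optimal q on s1 is 2/19, and the value is -12·(2/19) + (5)·(17/19) = 61/19.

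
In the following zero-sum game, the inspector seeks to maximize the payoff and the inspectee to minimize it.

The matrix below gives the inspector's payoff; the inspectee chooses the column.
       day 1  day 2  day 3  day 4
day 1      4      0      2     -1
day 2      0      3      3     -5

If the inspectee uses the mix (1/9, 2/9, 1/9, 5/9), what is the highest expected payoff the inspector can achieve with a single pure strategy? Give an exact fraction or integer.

1/9

day 1: (4)·(1/9) + (0)·(2/9) + (2)·(1/9) + (-1)·(5/9) = 1/9.
day 2: (0)·(1/9) + (3)·(2/9) + (3)·(1/9) + (-5)·(5/9) = -16/9.
The best pure response is day 1 with expected payoff 1/9.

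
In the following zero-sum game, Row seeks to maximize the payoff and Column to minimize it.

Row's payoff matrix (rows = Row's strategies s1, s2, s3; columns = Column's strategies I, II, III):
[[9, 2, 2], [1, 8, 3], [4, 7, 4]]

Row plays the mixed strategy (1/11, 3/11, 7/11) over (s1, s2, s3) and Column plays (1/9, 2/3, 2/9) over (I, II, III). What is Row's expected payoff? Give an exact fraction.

568/99

Against (1/9, 2/3, 2/9), each row's expected payoff is s1: 25/9; s2: 55/9; s3: 6.
Taking the (1/11, 3/11, 7/11)-weighted average: (1/11)·(25/9) + (3/11)·(55/9) + (7/11)·(6) = 568/99.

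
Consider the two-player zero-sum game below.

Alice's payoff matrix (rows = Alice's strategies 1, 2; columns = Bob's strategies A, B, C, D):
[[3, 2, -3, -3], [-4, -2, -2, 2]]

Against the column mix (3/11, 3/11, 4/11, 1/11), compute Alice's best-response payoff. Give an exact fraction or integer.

0

1: (3)·(3/11) + (2)·(3/11) + (-3)·(4/11) + (-3)·(1/11) = 0.
2: (-4)·(3/11) + (-2)·(3/11) + (-2)·(4/11) + (2)·(1/11) = -24/11.
The best pure response is 1 with expected payoff 0.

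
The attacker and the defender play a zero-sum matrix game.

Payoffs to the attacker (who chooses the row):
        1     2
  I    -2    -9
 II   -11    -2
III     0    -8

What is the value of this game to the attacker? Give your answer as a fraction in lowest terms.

-88/17

Row I is strictly dominated by row III, so the attacker never plays it.
The remaining 2×2 game on (II, III) × (1, 2) has no saddle point. Let the attacker play II with probability p; indifference gives −11p = −2p − 8(1−p), so p = 8/17.
Similarly the defender's optimal q on 1 is 6/17, and the value is -11·(6/17) + (-2)·(11/17) = -88/17.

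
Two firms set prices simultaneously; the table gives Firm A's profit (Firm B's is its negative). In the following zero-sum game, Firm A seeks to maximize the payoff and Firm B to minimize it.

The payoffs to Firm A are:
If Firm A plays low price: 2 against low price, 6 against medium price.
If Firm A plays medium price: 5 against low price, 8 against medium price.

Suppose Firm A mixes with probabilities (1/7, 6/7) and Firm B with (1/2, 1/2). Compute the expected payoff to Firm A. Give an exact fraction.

Against (1/2, 1/2), each row's expected payoff is low price: 4; medium price: 13/2.
Taking the (1/7, 6/7)-weighted average: (1/7)·(4) + (6/7)·(13/2) = 43/7.

43/7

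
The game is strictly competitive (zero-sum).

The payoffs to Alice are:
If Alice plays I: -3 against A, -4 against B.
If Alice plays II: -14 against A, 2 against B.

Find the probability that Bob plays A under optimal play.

6/17

Row minima are -4 and -14, so Alice's maximin is -4; column maxima are -3 and 2, so Bob's minimax is -3. These differ, so the equilibrium is in mixed strategies.
Let Bob play A with probability q. Alice is indifferent when −3q − 4(1−q) = −14q + 2(1−q), giving q = 6/17.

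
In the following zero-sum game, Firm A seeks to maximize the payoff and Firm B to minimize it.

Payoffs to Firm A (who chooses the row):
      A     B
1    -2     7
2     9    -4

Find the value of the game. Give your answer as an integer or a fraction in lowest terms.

Row minima are -2 and -4, so Firm A's maximin is -2; column maxima are 9 and 7, so Firm B's minimax is 7. These differ, so the equilibrium is in mixed strategies.
Let Firm A play 1 with probability p. Firm B is indifferent when −2p + 9(1−p) = 7p − 4(1−p), giving p = 13/22.
Let Firm B play A with probability q. Firm A is indifferent when −2q + 7(1−q) = 9q − 4(1−q), giving q = 1/2.
The value is -2·(1/2) + (7)·(1/2) = 5/2.

5/2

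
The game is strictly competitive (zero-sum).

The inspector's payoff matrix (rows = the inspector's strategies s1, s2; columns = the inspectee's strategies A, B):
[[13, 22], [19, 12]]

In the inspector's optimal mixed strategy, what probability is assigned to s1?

7/16

Row minima are 13 and 12, so the inspector's maximin is 13; column maxima are 19 and 22, so the inspectee's minimax is 19. These differ, so the equilibrium is in mixed strategies.
Let the inspector play s1 with probability p. The inspectee is indifferent when 13p + 19(1−p) = 22p + 12(1−p), giving p = 7/16.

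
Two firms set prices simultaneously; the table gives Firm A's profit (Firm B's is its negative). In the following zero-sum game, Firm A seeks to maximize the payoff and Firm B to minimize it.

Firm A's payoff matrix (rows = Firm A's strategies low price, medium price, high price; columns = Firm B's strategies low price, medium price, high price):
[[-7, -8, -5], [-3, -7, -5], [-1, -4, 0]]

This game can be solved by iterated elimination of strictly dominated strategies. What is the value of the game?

-4

Row low price is strictly dominated by row high price (-1>-7, -4>-8, 0>-5); eliminate low price.
Column low price is strictly dominated by medium price for Firm B (-7<-3, -4<-1); eliminate low price.
Column high price is strictly dominated by medium price for Firm B (-7<-5, -4<0); eliminate high price.
Row medium price is strictly dominated by row high price (-4>-7); eliminate medium price.
Only (high price, medium price) remains, with payoff -4.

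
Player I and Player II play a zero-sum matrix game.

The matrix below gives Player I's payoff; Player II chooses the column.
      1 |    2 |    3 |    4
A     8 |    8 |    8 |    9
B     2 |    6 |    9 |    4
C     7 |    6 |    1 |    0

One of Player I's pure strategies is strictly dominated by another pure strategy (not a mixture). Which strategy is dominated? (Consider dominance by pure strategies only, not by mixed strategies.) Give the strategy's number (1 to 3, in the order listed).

3

Compare C with A: 8 > 7, 8 > 6, 8 > 1, 9 > 0.
So A strictly dominates C for Player I; C is strictly dominated.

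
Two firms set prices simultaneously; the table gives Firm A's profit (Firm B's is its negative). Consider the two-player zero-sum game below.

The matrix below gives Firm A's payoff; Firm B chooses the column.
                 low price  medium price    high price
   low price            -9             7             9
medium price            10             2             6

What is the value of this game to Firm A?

11/3

Column high price is strictly dominated by medium price for Firm B (it gives Firm A more in every row).
The remaining 2×2 game on (low price, medium price) × (low price, medium price) has no saddle point. Let Firm A play low price with probability p; indifference gives −9p + 10(1−p) = 7p + 2(1−p), so p = 1/3.
Similarly Firm B's optimal q on low price is 5/24, and the value is -9·(5/24) + (7)·(19/24) = 11/3.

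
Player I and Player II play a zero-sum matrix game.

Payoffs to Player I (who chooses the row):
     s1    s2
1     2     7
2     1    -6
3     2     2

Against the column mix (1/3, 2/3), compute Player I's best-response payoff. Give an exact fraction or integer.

1: (2)·(1/3) + (7)·(2/3) = 16/3.
2: (1)·(1/3) + (-6)·(2/3) = -11/3.
3: (2)·(1/3) + (2)·(2/3) = 2.
The best pure response is 1 with expected payoff 16/3.

16/3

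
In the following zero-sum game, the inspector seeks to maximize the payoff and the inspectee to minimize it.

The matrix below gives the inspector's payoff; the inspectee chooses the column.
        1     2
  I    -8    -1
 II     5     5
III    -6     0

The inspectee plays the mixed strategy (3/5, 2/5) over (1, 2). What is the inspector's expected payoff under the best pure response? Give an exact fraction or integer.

I: (-8)·(3/5) + (-1)·(2/5) = -26/5.
II: (5)·(3/5) + (5)·(2/5) = 5.
III: (-6)·(3/5) + (0)·(2/5) = -18/5.
The best pure response is II with expected payoff 5.

5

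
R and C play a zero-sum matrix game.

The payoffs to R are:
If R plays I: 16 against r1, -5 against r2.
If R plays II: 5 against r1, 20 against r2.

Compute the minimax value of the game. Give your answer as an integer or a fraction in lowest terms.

115/12

Row minima are -5 and 5, so R's maximin is 5; column maxima are 16 and 20, so C's minimax is 16. These differ, so the equilibrium is in mixed strategies.
Let R play I with probability p. C is indifferent when 16p + 5(1−p) = −5p + 20(1−p), giving p = 5/12.
Let C play r1 with probability q. R is indifferent when 16q − 5(1−q) = 5q + 20(1−q), giving q = 25/36.
The value is 16·(25/36) + (-5)·(11/36) = 115/12.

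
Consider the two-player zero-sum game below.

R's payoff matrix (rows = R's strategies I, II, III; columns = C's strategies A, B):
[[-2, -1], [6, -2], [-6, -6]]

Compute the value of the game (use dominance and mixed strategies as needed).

Row III is strictly dominated by row I, so R never plays it.
The remaining 2×2 game on (I, II) × (A, B) has no saddle point. Let R play I with probability p; indifference gives −2p + 6(1−p) = −p − 2(1−p), so p = 8/9.
Similarly C's optimal q on A is 1/9, and the value is -2·(1/9) + (-1)·(8/9) = -10/9.

-10/9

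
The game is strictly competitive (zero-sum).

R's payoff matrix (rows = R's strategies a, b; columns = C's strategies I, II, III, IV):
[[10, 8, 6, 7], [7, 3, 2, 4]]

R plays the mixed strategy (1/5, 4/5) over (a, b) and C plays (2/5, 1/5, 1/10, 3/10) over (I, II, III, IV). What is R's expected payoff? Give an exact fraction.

11/2

Against (2/5, 1/5, 1/10, 3/10), each row's expected payoff is a: 83/10; b: 24/5.
Taking the (1/5, 4/5)-weighted average: (1/5)·(83/10) + (4/5)·(24/5) = 11/2.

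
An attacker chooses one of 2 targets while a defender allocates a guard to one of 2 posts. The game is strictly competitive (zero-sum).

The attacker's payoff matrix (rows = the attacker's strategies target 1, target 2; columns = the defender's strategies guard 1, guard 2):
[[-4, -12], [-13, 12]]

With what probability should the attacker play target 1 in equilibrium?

25/33

Row minima are -12 and -13, so the attacker's maximin is -12; column maxima are -4 and 12, so the defender's minimax is -4. These differ, so the equilibrium is in mixed strategies.
Let the attacker play target 1 with probability p. The defender is indifferent when −4p − 13(1−p) = −12p + 12(1−p), giving p = 25/33.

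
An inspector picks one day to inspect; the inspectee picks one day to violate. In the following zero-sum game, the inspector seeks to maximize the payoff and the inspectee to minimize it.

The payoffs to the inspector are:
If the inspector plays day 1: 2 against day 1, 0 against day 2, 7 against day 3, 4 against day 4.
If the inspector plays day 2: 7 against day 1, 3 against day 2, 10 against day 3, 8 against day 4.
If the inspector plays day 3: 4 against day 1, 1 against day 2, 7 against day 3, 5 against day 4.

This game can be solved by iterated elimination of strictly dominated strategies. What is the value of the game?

Row day 1 is strictly dominated by row day 2 (7>2, 3>0, 10>7, 8>4); eliminate day 1.
Row day 3 is strictly dominated by row day 2 (7>4, 3>1, 10>7, 8>5); eliminate day 3.
Column day 3 is strictly dominated by day 1 for the inspectee (7<10); eliminate day 3.
Column day 4 is strictly dominated by day 1 for the inspectee (7<8); eliminate day 4.
Column day 1 is strictly dominated by day 2 for the inspectee (3<7); eliminate day 1.
Only (day 2, day 2) remains, with payoff 3.

3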